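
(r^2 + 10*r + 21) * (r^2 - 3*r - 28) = r^4 + 7*r^3 - 37*r^2 - 343*r - 588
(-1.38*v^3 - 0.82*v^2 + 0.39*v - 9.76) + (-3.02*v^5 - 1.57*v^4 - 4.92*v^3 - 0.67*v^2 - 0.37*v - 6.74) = -3.02*v^5 - 1.57*v^4 - 6.3*v^3 - 1.49*v^2 + 0.02*v - 16.5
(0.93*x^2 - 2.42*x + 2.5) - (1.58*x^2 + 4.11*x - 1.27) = -0.65*x^2 - 6.53*x + 3.77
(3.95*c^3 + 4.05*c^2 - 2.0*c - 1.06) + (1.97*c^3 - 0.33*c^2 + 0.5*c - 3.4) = 5.92*c^3 + 3.72*c^2 - 1.5*c - 4.46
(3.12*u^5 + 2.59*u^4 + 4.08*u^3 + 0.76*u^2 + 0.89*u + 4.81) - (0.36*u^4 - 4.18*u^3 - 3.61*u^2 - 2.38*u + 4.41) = 3.12*u^5 + 2.23*u^4 + 8.26*u^3 + 4.37*u^2 + 3.27*u + 0.399999999999999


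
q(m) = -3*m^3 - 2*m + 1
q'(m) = -9*m^2 - 2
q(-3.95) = 193.79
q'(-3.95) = -142.42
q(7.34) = -1200.02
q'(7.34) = -486.88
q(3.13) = -97.25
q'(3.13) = -90.17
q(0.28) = 0.37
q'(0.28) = -2.71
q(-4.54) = 290.81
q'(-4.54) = -187.50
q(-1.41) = 12.23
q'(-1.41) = -19.89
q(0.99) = -3.89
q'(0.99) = -10.82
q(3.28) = -111.42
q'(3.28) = -98.83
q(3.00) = -86.00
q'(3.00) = -83.00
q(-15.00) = 10156.00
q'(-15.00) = -2027.00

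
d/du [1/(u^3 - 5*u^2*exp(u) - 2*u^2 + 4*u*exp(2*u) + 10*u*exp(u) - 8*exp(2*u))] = (5*u^2*exp(u) - 3*u^2 - 8*u*exp(2*u) + 4*u + 12*exp(2*u) - 10*exp(u))/(u^3 - 5*u^2*exp(u) - 2*u^2 + 4*u*exp(2*u) + 10*u*exp(u) - 8*exp(2*u))^2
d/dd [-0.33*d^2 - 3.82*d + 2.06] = -0.66*d - 3.82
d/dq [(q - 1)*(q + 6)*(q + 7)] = 3*q^2 + 24*q + 29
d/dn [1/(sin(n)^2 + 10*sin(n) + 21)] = -2*(sin(n) + 5)*cos(n)/(sin(n)^2 + 10*sin(n) + 21)^2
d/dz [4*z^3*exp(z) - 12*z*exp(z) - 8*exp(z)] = 4*(z^3 + 3*z^2 - 3*z - 5)*exp(z)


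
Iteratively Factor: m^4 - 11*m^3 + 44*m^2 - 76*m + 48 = (m - 2)*(m^3 - 9*m^2 + 26*m - 24) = (m - 3)*(m - 2)*(m^2 - 6*m + 8) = (m - 3)*(m - 2)^2*(m - 4)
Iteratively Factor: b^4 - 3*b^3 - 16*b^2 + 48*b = (b - 3)*(b^3 - 16*b) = (b - 4)*(b - 3)*(b^2 + 4*b) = b*(b - 4)*(b - 3)*(b + 4)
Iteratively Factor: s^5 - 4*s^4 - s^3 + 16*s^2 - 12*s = (s - 2)*(s^4 - 2*s^3 - 5*s^2 + 6*s) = s*(s - 2)*(s^3 - 2*s^2 - 5*s + 6) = s*(s - 2)*(s + 2)*(s^2 - 4*s + 3) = s*(s - 3)*(s - 2)*(s + 2)*(s - 1)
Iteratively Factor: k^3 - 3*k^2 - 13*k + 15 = (k + 3)*(k^2 - 6*k + 5) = (k - 1)*(k + 3)*(k - 5)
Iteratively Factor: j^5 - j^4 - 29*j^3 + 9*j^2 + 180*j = (j - 3)*(j^4 + 2*j^3 - 23*j^2 - 60*j) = (j - 5)*(j - 3)*(j^3 + 7*j^2 + 12*j) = (j - 5)*(j - 3)*(j + 3)*(j^2 + 4*j) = j*(j - 5)*(j - 3)*(j + 3)*(j + 4)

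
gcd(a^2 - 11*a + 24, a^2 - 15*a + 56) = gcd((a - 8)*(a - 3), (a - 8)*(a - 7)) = a - 8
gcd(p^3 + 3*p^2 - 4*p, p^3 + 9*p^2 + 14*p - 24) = p^2 + 3*p - 4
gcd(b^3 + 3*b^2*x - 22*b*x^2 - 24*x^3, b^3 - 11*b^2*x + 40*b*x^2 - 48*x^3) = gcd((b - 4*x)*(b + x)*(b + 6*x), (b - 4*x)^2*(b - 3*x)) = -b + 4*x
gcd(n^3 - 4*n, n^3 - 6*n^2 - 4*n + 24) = n^2 - 4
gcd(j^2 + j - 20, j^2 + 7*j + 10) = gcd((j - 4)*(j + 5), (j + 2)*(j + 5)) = j + 5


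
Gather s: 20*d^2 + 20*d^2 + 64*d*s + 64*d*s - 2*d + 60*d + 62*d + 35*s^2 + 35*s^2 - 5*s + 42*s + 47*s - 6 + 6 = 40*d^2 + 120*d + 70*s^2 + s*(128*d + 84)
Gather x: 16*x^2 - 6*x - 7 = 16*x^2 - 6*x - 7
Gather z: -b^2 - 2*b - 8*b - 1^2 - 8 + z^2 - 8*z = -b^2 - 10*b + z^2 - 8*z - 9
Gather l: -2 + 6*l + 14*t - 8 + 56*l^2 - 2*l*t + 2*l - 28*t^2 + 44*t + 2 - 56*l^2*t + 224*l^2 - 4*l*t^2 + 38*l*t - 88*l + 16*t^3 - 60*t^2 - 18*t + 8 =l^2*(280 - 56*t) + l*(-4*t^2 + 36*t - 80) + 16*t^3 - 88*t^2 + 40*t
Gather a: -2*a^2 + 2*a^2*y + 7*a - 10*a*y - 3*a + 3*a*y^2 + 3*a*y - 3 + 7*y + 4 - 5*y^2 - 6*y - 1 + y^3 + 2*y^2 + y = a^2*(2*y - 2) + a*(3*y^2 - 7*y + 4) + y^3 - 3*y^2 + 2*y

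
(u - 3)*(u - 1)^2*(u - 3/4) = u^4 - 23*u^3/4 + 43*u^2/4 - 33*u/4 + 9/4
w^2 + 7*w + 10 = (w + 2)*(w + 5)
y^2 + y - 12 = (y - 3)*(y + 4)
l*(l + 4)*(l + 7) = l^3 + 11*l^2 + 28*l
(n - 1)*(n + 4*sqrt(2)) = n^2 - n + 4*sqrt(2)*n - 4*sqrt(2)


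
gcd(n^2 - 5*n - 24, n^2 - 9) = n + 3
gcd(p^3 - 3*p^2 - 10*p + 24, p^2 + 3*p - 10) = p - 2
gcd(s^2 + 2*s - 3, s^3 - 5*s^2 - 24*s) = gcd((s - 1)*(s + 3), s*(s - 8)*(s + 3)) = s + 3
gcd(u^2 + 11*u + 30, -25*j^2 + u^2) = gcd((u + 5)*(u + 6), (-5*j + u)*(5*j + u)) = 1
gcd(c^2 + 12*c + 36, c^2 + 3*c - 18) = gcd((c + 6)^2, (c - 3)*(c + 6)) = c + 6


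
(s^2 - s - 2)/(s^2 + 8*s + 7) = (s - 2)/(s + 7)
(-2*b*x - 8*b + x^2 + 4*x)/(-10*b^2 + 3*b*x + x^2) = (x + 4)/(5*b + x)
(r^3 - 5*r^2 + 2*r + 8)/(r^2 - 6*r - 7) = (r^2 - 6*r + 8)/(r - 7)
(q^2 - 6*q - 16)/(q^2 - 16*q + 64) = (q + 2)/(q - 8)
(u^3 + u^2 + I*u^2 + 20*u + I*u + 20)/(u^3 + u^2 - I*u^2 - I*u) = (u^2 + I*u + 20)/(u*(u - I))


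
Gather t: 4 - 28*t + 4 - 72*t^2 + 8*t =-72*t^2 - 20*t + 8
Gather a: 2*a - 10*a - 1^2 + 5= 4 - 8*a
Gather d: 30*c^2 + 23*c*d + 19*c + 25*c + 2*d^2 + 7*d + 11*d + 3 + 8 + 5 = 30*c^2 + 44*c + 2*d^2 + d*(23*c + 18) + 16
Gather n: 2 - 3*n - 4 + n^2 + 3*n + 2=n^2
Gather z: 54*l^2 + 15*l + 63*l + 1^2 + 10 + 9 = 54*l^2 + 78*l + 20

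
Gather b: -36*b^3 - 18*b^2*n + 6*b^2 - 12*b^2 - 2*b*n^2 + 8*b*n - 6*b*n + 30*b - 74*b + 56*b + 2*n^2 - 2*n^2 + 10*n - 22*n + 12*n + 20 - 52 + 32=-36*b^3 + b^2*(-18*n - 6) + b*(-2*n^2 + 2*n + 12)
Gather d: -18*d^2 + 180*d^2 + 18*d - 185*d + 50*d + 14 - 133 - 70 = 162*d^2 - 117*d - 189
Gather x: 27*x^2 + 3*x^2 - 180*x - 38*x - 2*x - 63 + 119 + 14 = 30*x^2 - 220*x + 70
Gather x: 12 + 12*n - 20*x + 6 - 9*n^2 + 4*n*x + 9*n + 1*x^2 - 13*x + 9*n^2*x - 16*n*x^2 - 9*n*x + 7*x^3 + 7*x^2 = -9*n^2 + 21*n + 7*x^3 + x^2*(8 - 16*n) + x*(9*n^2 - 5*n - 33) + 18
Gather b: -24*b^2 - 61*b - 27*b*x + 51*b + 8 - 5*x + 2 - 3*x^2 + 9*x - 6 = -24*b^2 + b*(-27*x - 10) - 3*x^2 + 4*x + 4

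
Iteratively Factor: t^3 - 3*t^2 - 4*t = (t - 4)*(t^2 + t) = (t - 4)*(t + 1)*(t)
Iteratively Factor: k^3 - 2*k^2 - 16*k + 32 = (k - 4)*(k^2 + 2*k - 8) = (k - 4)*(k + 4)*(k - 2)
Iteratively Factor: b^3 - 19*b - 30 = (b - 5)*(b^2 + 5*b + 6) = (b - 5)*(b + 2)*(b + 3)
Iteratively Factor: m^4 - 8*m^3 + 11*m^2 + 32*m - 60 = (m - 5)*(m^3 - 3*m^2 - 4*m + 12) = (m - 5)*(m - 2)*(m^2 - m - 6) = (m - 5)*(m - 3)*(m - 2)*(m + 2)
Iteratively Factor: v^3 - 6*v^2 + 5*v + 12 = (v - 4)*(v^2 - 2*v - 3) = (v - 4)*(v - 3)*(v + 1)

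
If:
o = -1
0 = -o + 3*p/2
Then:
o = -1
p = -2/3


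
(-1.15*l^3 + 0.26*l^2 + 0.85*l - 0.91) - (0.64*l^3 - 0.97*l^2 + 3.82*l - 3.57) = -1.79*l^3 + 1.23*l^2 - 2.97*l + 2.66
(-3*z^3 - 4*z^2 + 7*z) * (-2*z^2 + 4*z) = 6*z^5 - 4*z^4 - 30*z^3 + 28*z^2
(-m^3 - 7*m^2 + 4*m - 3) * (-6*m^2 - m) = 6*m^5 + 43*m^4 - 17*m^3 + 14*m^2 + 3*m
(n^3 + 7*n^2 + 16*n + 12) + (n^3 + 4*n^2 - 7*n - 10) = 2*n^3 + 11*n^2 + 9*n + 2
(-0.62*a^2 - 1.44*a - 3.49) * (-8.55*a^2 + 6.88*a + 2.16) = 5.301*a^4 + 8.0464*a^3 + 18.5931*a^2 - 27.1216*a - 7.5384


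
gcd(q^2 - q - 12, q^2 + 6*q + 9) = q + 3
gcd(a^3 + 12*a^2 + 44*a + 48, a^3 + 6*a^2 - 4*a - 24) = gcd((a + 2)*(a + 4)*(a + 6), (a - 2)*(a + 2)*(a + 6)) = a^2 + 8*a + 12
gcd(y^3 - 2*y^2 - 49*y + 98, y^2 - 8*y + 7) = y - 7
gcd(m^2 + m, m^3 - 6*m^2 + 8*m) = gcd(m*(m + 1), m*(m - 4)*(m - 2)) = m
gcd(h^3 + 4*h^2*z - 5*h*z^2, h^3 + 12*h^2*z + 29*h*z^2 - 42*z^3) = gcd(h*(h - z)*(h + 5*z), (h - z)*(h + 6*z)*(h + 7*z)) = -h + z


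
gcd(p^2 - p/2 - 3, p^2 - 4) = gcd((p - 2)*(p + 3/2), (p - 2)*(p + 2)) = p - 2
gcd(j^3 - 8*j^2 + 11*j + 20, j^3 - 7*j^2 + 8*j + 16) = j^2 - 3*j - 4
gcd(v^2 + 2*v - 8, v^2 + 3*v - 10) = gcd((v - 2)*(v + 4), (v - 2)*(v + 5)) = v - 2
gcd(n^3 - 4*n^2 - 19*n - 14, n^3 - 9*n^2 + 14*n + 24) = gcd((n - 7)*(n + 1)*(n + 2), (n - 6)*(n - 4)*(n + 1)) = n + 1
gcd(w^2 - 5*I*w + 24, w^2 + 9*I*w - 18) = w + 3*I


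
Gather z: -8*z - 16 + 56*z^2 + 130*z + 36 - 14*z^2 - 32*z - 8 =42*z^2 + 90*z + 12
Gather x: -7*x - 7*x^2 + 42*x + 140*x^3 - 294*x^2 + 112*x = 140*x^3 - 301*x^2 + 147*x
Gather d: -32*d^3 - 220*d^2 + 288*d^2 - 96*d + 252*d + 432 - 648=-32*d^3 + 68*d^2 + 156*d - 216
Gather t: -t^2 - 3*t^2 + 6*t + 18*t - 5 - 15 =-4*t^2 + 24*t - 20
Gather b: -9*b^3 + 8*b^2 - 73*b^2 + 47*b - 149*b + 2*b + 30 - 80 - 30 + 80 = -9*b^3 - 65*b^2 - 100*b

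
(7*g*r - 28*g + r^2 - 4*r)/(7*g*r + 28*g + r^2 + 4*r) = (r - 4)/(r + 4)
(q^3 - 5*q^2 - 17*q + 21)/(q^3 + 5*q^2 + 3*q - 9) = (q - 7)/(q + 3)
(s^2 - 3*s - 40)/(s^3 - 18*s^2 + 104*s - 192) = (s + 5)/(s^2 - 10*s + 24)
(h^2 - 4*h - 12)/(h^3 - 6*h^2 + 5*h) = (h^2 - 4*h - 12)/(h*(h^2 - 6*h + 5))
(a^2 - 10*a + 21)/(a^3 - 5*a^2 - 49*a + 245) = (a - 3)/(a^2 + 2*a - 35)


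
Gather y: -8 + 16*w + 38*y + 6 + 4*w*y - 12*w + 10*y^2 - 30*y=4*w + 10*y^2 + y*(4*w + 8) - 2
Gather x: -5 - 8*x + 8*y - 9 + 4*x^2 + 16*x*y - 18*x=4*x^2 + x*(16*y - 26) + 8*y - 14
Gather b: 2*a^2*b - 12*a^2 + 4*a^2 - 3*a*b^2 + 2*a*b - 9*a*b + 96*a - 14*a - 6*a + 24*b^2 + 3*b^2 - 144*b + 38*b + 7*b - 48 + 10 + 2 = -8*a^2 + 76*a + b^2*(27 - 3*a) + b*(2*a^2 - 7*a - 99) - 36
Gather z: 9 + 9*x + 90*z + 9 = 9*x + 90*z + 18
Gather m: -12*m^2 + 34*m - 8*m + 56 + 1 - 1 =-12*m^2 + 26*m + 56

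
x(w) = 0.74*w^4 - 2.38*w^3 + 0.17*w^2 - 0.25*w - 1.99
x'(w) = 2.96*w^3 - 7.14*w^2 + 0.34*w - 0.25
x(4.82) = 133.65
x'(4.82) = 166.97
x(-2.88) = 107.90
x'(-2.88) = -131.16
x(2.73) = -8.73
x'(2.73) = 7.69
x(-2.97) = 120.18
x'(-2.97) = -141.79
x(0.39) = -2.19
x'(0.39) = -1.03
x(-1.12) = 3.01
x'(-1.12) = -13.75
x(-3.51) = 216.22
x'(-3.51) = -217.41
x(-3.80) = 286.31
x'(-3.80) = -267.06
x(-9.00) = 6604.19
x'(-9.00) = -2739.49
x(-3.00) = 124.49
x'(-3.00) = -145.45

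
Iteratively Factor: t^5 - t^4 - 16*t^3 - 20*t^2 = (t)*(t^4 - t^3 - 16*t^2 - 20*t) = t*(t - 5)*(t^3 + 4*t^2 + 4*t) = t*(t - 5)*(t + 2)*(t^2 + 2*t) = t^2*(t - 5)*(t + 2)*(t + 2)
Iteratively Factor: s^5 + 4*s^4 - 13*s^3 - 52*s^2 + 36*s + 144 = (s + 4)*(s^4 - 13*s^2 + 36) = (s + 3)*(s + 4)*(s^3 - 3*s^2 - 4*s + 12) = (s - 3)*(s + 3)*(s + 4)*(s^2 - 4) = (s - 3)*(s - 2)*(s + 3)*(s + 4)*(s + 2)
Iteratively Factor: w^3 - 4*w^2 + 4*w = (w - 2)*(w^2 - 2*w) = (w - 2)^2*(w)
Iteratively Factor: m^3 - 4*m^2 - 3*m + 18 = (m - 3)*(m^2 - m - 6) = (m - 3)^2*(m + 2)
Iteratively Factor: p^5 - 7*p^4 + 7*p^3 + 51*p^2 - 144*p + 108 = (p - 3)*(p^4 - 4*p^3 - 5*p^2 + 36*p - 36) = (p - 3)^2*(p^3 - p^2 - 8*p + 12) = (p - 3)^2*(p + 3)*(p^2 - 4*p + 4) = (p - 3)^2*(p - 2)*(p + 3)*(p - 2)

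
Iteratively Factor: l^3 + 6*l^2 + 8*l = (l + 4)*(l^2 + 2*l) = l*(l + 4)*(l + 2)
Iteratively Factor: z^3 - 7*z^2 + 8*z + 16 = (z - 4)*(z^2 - 3*z - 4) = (z - 4)^2*(z + 1)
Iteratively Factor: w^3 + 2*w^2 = (w + 2)*(w^2) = w*(w + 2)*(w)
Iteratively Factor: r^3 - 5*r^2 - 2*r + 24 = (r - 4)*(r^2 - r - 6) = (r - 4)*(r - 3)*(r + 2)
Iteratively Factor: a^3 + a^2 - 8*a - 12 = (a - 3)*(a^2 + 4*a + 4) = (a - 3)*(a + 2)*(a + 2)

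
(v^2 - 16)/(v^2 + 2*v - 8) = (v - 4)/(v - 2)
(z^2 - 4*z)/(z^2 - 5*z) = (z - 4)/(z - 5)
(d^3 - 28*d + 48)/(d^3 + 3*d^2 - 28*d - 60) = (d^2 - 6*d + 8)/(d^2 - 3*d - 10)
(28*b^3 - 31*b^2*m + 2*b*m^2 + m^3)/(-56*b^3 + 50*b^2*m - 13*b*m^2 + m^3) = (-7*b^2 + 6*b*m + m^2)/(14*b^2 - 9*b*m + m^2)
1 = 1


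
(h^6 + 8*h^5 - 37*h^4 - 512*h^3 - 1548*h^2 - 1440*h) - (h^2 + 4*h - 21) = h^6 + 8*h^5 - 37*h^4 - 512*h^3 - 1549*h^2 - 1444*h + 21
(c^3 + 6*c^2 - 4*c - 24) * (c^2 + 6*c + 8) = c^5 + 12*c^4 + 40*c^3 - 176*c - 192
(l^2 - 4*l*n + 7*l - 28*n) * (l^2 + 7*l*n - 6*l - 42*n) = l^4 + 3*l^3*n + l^3 - 28*l^2*n^2 + 3*l^2*n - 42*l^2 - 28*l*n^2 - 126*l*n + 1176*n^2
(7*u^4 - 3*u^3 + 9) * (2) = 14*u^4 - 6*u^3 + 18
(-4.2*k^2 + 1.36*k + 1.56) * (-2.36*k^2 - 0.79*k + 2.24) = 9.912*k^4 + 0.1084*k^3 - 14.164*k^2 + 1.814*k + 3.4944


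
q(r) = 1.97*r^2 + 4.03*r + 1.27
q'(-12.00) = -43.25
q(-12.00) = 236.59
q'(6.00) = 27.67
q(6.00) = 96.37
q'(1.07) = 8.25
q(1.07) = 7.84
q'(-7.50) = -25.52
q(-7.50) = 81.86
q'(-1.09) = -0.26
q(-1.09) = -0.78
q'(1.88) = 11.44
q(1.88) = 15.81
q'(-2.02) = -3.93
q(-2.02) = 1.17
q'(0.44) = 5.76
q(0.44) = 3.42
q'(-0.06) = 3.79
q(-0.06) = 1.04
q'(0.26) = 5.05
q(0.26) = 2.45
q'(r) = 3.94*r + 4.03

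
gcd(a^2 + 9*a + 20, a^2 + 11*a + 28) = a + 4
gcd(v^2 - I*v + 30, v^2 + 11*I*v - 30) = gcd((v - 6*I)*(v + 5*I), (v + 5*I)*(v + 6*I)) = v + 5*I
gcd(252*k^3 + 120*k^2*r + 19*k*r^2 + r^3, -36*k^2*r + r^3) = 6*k + r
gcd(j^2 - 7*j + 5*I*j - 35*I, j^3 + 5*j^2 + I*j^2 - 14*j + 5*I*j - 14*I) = 1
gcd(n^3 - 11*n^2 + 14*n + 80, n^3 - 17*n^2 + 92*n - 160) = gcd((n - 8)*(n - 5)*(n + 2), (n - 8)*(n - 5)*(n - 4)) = n^2 - 13*n + 40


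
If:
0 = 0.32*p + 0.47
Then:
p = -1.47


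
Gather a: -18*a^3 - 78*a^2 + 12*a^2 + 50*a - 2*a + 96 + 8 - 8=-18*a^3 - 66*a^2 + 48*a + 96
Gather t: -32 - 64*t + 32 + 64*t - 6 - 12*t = -12*t - 6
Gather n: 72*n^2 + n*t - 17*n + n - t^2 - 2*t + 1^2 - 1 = 72*n^2 + n*(t - 16) - t^2 - 2*t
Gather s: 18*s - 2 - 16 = 18*s - 18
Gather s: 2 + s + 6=s + 8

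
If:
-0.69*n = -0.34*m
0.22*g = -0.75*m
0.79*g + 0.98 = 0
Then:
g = -1.24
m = 0.36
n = 0.18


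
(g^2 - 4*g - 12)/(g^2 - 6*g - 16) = (g - 6)/(g - 8)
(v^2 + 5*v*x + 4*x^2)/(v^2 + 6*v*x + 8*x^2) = (v + x)/(v + 2*x)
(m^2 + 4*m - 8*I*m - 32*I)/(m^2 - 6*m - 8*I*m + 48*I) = (m + 4)/(m - 6)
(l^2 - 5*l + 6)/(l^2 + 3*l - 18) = (l - 2)/(l + 6)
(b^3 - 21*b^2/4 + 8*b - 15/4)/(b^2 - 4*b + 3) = b - 5/4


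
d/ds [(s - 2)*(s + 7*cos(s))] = s + (2 - s)*(7*sin(s) - 1) + 7*cos(s)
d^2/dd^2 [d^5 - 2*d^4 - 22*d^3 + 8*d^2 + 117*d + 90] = 20*d^3 - 24*d^2 - 132*d + 16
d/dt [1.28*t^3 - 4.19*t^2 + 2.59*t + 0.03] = 3.84*t^2 - 8.38*t + 2.59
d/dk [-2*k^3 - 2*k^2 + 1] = 2*k*(-3*k - 2)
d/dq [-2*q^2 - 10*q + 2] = -4*q - 10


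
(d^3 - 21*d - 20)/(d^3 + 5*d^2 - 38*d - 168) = (d^2 - 4*d - 5)/(d^2 + d - 42)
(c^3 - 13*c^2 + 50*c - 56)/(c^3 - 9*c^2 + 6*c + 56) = (c - 2)/(c + 2)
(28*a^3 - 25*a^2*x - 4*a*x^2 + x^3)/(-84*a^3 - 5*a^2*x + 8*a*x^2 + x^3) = (7*a^2 - 8*a*x + x^2)/(-21*a^2 + 4*a*x + x^2)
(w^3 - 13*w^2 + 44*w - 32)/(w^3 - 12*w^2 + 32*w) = (w - 1)/w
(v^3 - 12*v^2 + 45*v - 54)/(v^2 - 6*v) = v - 6 + 9/v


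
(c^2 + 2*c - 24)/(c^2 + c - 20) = (c + 6)/(c + 5)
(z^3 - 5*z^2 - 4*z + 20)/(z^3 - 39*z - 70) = (z^2 - 7*z + 10)/(z^2 - 2*z - 35)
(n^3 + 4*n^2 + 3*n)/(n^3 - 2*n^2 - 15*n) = (n + 1)/(n - 5)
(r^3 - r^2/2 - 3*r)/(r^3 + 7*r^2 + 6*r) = (r^2 - r/2 - 3)/(r^2 + 7*r + 6)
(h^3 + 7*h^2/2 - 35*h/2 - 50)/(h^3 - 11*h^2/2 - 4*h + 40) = (h + 5)/(h - 4)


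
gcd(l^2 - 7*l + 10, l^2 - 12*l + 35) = l - 5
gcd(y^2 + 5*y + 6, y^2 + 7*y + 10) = y + 2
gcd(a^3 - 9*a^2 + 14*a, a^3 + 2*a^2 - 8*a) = a^2 - 2*a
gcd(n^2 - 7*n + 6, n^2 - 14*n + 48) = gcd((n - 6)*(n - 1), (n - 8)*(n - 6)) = n - 6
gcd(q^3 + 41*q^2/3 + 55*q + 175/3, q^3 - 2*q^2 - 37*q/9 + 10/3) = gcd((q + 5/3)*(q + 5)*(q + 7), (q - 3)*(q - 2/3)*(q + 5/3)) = q + 5/3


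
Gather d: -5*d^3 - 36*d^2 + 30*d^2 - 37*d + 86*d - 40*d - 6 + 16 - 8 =-5*d^3 - 6*d^2 + 9*d + 2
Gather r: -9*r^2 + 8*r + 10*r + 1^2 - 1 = -9*r^2 + 18*r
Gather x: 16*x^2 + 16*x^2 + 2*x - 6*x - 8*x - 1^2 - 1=32*x^2 - 12*x - 2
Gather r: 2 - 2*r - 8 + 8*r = 6*r - 6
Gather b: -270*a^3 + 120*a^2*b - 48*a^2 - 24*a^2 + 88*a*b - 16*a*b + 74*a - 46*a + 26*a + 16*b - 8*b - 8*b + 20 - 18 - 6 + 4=-270*a^3 - 72*a^2 + 54*a + b*(120*a^2 + 72*a)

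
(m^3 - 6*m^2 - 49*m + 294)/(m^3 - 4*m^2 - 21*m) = (m^2 + m - 42)/(m*(m + 3))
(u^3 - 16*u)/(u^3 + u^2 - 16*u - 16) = u/(u + 1)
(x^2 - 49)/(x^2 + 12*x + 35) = (x - 7)/(x + 5)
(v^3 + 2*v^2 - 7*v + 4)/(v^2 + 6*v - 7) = (v^2 + 3*v - 4)/(v + 7)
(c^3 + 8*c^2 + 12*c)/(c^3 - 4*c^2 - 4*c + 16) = c*(c + 6)/(c^2 - 6*c + 8)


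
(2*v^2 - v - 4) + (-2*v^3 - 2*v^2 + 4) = -2*v^3 - v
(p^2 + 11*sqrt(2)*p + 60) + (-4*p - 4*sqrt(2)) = p^2 - 4*p + 11*sqrt(2)*p - 4*sqrt(2) + 60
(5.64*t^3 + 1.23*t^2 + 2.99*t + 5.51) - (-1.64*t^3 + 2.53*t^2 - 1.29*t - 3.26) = 7.28*t^3 - 1.3*t^2 + 4.28*t + 8.77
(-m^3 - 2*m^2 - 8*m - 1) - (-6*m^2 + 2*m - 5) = -m^3 + 4*m^2 - 10*m + 4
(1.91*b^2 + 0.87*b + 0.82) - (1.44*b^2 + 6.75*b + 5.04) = 0.47*b^2 - 5.88*b - 4.22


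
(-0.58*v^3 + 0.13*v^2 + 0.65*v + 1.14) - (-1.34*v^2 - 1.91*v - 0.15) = -0.58*v^3 + 1.47*v^2 + 2.56*v + 1.29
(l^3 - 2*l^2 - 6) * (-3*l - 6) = -3*l^4 + 12*l^2 + 18*l + 36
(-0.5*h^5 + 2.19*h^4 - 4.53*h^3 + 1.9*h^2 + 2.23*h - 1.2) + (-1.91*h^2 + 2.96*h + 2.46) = -0.5*h^5 + 2.19*h^4 - 4.53*h^3 - 0.01*h^2 + 5.19*h + 1.26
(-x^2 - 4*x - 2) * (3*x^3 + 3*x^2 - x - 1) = -3*x^5 - 15*x^4 - 17*x^3 - x^2 + 6*x + 2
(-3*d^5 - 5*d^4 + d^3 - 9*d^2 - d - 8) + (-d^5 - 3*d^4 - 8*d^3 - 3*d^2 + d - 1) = -4*d^5 - 8*d^4 - 7*d^3 - 12*d^2 - 9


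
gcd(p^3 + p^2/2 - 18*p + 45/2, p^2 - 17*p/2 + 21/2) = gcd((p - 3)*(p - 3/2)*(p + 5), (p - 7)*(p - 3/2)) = p - 3/2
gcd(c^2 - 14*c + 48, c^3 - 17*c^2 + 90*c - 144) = c^2 - 14*c + 48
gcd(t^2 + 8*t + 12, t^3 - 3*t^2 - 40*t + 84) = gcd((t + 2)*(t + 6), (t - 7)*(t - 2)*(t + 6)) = t + 6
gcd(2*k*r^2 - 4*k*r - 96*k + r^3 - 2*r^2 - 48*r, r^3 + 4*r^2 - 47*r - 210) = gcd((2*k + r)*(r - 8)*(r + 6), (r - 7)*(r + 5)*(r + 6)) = r + 6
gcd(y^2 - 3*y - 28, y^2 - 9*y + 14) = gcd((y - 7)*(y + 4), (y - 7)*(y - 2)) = y - 7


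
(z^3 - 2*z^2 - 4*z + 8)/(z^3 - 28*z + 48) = (z^2 - 4)/(z^2 + 2*z - 24)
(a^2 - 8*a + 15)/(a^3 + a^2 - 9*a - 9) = (a - 5)/(a^2 + 4*a + 3)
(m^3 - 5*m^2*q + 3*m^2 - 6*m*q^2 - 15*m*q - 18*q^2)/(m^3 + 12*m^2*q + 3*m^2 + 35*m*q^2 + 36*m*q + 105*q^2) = (m^2 - 5*m*q - 6*q^2)/(m^2 + 12*m*q + 35*q^2)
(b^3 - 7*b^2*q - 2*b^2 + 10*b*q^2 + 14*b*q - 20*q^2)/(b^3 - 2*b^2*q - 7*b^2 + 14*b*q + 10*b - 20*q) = (b - 5*q)/(b - 5)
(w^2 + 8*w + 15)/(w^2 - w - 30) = (w + 3)/(w - 6)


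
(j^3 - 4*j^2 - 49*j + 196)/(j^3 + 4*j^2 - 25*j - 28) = (j - 7)/(j + 1)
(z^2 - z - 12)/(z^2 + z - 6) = (z - 4)/(z - 2)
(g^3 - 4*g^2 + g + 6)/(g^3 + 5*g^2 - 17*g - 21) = (g - 2)/(g + 7)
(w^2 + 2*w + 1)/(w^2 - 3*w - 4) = (w + 1)/(w - 4)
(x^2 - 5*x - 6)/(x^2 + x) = (x - 6)/x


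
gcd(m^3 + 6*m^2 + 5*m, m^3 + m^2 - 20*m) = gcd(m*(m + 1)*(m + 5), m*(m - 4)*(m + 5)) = m^2 + 5*m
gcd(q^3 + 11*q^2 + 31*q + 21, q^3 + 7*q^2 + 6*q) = q + 1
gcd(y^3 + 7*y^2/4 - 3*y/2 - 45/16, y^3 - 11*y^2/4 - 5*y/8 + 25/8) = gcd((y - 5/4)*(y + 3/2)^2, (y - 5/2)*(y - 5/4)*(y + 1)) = y - 5/4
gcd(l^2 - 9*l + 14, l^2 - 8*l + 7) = l - 7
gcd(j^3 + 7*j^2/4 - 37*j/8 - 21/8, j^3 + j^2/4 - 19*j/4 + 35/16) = j - 7/4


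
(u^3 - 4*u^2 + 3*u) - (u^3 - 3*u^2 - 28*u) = -u^2 + 31*u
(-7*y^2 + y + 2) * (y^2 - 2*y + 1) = -7*y^4 + 15*y^3 - 7*y^2 - 3*y + 2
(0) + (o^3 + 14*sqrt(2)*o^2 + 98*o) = o^3 + 14*sqrt(2)*o^2 + 98*o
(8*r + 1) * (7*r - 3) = 56*r^2 - 17*r - 3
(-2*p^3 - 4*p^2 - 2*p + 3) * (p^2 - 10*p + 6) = -2*p^5 + 16*p^4 + 26*p^3 - p^2 - 42*p + 18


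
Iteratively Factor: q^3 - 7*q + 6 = (q - 1)*(q^2 + q - 6) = (q - 1)*(q + 3)*(q - 2)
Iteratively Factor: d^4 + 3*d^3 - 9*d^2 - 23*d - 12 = (d - 3)*(d^3 + 6*d^2 + 9*d + 4) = (d - 3)*(d + 1)*(d^2 + 5*d + 4) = (d - 3)*(d + 1)*(d + 4)*(d + 1)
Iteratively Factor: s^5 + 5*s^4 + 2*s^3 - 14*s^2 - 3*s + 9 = (s + 3)*(s^4 + 2*s^3 - 4*s^2 - 2*s + 3) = (s - 1)*(s + 3)*(s^3 + 3*s^2 - s - 3) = (s - 1)*(s + 3)^2*(s^2 - 1) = (s - 1)*(s + 1)*(s + 3)^2*(s - 1)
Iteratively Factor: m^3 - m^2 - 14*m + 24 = (m + 4)*(m^2 - 5*m + 6) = (m - 2)*(m + 4)*(m - 3)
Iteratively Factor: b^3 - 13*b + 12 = (b + 4)*(b^2 - 4*b + 3) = (b - 1)*(b + 4)*(b - 3)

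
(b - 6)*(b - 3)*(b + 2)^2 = b^4 - 5*b^3 - 14*b^2 + 36*b + 72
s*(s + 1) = s^2 + s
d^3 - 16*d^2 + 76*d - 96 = (d - 8)*(d - 6)*(d - 2)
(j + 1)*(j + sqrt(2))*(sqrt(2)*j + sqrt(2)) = sqrt(2)*j^3 + 2*j^2 + 2*sqrt(2)*j^2 + sqrt(2)*j + 4*j + 2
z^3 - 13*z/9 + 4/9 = (z - 1)*(z - 1/3)*(z + 4/3)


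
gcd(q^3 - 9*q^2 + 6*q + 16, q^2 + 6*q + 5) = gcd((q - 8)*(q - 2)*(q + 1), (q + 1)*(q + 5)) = q + 1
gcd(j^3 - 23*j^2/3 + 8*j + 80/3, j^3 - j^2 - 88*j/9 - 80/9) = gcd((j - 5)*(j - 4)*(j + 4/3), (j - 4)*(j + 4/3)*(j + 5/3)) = j^2 - 8*j/3 - 16/3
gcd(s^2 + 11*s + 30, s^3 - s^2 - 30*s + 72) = s + 6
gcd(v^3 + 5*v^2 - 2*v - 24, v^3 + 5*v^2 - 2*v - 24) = v^3 + 5*v^2 - 2*v - 24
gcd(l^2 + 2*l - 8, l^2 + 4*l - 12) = l - 2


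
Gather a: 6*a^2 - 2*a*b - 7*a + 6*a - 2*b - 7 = 6*a^2 + a*(-2*b - 1) - 2*b - 7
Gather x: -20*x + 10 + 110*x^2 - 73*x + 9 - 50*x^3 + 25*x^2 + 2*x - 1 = -50*x^3 + 135*x^2 - 91*x + 18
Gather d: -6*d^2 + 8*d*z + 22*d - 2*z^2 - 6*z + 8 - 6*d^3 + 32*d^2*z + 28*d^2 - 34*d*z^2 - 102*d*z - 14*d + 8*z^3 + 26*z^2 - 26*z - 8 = -6*d^3 + d^2*(32*z + 22) + d*(-34*z^2 - 94*z + 8) + 8*z^3 + 24*z^2 - 32*z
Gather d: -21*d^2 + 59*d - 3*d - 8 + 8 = -21*d^2 + 56*d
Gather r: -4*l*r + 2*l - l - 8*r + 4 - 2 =l + r*(-4*l - 8) + 2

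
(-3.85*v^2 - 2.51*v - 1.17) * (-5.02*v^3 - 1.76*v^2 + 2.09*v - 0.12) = 19.327*v^5 + 19.3762*v^4 + 2.2445*v^3 - 2.7247*v^2 - 2.1441*v + 0.1404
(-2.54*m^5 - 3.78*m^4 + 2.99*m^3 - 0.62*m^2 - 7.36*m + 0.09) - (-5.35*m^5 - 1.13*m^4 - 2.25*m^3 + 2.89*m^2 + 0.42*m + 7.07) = 2.81*m^5 - 2.65*m^4 + 5.24*m^3 - 3.51*m^2 - 7.78*m - 6.98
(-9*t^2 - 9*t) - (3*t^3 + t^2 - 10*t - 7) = -3*t^3 - 10*t^2 + t + 7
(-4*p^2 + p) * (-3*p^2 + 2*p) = 12*p^4 - 11*p^3 + 2*p^2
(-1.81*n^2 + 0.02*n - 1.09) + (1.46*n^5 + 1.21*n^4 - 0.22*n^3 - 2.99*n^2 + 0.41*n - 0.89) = 1.46*n^5 + 1.21*n^4 - 0.22*n^3 - 4.8*n^2 + 0.43*n - 1.98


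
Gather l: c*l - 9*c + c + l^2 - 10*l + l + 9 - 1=-8*c + l^2 + l*(c - 9) + 8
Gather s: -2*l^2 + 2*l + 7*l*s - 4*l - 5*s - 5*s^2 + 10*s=-2*l^2 - 2*l - 5*s^2 + s*(7*l + 5)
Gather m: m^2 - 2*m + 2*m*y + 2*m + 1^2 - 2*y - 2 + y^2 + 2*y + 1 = m^2 + 2*m*y + y^2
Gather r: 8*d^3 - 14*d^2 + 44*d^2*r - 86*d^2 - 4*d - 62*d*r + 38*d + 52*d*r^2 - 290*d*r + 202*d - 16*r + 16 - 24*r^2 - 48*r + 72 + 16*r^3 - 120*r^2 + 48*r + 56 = 8*d^3 - 100*d^2 + 236*d + 16*r^3 + r^2*(52*d - 144) + r*(44*d^2 - 352*d - 16) + 144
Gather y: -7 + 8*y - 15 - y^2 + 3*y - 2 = -y^2 + 11*y - 24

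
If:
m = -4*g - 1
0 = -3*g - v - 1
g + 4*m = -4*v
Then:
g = -8/27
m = 5/27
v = -1/9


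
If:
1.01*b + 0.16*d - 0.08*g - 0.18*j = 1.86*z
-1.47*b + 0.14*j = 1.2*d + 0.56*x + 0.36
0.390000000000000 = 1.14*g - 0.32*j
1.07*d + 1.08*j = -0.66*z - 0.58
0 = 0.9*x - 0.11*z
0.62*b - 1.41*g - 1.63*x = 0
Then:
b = 2.11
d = -2.72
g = 0.83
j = 1.73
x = 0.09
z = 0.71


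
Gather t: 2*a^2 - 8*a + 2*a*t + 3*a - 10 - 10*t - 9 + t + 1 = 2*a^2 - 5*a + t*(2*a - 9) - 18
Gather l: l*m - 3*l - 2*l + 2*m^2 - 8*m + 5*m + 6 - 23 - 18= l*(m - 5) + 2*m^2 - 3*m - 35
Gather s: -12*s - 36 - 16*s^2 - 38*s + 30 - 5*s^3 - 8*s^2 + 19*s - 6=-5*s^3 - 24*s^2 - 31*s - 12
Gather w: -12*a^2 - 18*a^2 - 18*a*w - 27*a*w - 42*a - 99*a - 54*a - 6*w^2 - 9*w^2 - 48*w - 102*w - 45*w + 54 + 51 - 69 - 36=-30*a^2 - 195*a - 15*w^2 + w*(-45*a - 195)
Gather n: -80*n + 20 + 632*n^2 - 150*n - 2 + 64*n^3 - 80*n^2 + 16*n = 64*n^3 + 552*n^2 - 214*n + 18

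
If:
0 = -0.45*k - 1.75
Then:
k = -3.89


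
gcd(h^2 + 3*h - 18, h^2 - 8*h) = 1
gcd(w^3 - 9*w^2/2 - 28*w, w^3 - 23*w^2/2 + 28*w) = w^2 - 8*w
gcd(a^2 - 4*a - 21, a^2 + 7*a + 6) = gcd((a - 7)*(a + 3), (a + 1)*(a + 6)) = 1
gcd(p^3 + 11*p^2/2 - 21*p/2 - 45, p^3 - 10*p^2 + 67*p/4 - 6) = 1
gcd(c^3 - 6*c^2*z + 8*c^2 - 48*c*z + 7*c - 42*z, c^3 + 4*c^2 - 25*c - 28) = c^2 + 8*c + 7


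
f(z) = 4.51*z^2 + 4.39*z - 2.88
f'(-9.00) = -76.79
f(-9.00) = 322.92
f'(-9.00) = -76.79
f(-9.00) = 322.92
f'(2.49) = 26.85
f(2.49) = 36.01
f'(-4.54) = -36.56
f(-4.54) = 70.15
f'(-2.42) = -17.44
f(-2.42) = 12.91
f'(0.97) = 13.14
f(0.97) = 5.62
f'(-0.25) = 2.14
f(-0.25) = -3.70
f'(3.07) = 32.08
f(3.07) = 53.10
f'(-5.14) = -41.97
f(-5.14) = 93.71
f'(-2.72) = -20.14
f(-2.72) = 18.55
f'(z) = 9.02*z + 4.39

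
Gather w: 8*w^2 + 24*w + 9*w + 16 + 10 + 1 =8*w^2 + 33*w + 27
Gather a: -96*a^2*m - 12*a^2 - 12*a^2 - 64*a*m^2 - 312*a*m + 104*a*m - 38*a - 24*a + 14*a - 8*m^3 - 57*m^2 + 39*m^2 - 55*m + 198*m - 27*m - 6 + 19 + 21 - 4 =a^2*(-96*m - 24) + a*(-64*m^2 - 208*m - 48) - 8*m^3 - 18*m^2 + 116*m + 30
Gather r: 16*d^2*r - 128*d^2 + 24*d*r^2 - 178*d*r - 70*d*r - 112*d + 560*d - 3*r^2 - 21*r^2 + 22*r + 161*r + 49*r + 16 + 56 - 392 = -128*d^2 + 448*d + r^2*(24*d - 24) + r*(16*d^2 - 248*d + 232) - 320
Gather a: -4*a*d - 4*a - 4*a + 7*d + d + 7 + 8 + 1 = a*(-4*d - 8) + 8*d + 16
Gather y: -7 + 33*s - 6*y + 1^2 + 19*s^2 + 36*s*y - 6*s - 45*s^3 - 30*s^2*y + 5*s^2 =-45*s^3 + 24*s^2 + 27*s + y*(-30*s^2 + 36*s - 6) - 6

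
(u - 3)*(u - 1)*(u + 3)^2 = u^4 + 2*u^3 - 12*u^2 - 18*u + 27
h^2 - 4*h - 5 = (h - 5)*(h + 1)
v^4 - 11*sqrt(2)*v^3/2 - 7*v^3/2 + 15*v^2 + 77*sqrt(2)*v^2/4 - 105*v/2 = v*(v - 7/2)*(v - 3*sqrt(2))*(v - 5*sqrt(2)/2)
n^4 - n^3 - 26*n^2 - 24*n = n*(n - 6)*(n + 1)*(n + 4)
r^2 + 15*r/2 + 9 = (r + 3/2)*(r + 6)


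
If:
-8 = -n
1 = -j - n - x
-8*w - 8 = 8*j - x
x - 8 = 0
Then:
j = -17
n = 8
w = 17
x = 8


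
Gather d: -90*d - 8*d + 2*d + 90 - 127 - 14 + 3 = -96*d - 48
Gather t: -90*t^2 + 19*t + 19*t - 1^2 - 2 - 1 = -90*t^2 + 38*t - 4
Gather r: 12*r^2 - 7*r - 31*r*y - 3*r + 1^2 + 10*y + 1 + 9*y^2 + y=12*r^2 + r*(-31*y - 10) + 9*y^2 + 11*y + 2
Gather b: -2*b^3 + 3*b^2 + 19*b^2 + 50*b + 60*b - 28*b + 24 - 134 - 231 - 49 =-2*b^3 + 22*b^2 + 82*b - 390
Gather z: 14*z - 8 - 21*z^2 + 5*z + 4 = -21*z^2 + 19*z - 4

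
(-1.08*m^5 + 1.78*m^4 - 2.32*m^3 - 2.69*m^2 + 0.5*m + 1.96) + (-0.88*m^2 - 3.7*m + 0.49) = -1.08*m^5 + 1.78*m^4 - 2.32*m^3 - 3.57*m^2 - 3.2*m + 2.45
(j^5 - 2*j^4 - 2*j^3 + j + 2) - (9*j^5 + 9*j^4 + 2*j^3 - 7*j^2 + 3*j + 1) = -8*j^5 - 11*j^4 - 4*j^3 + 7*j^2 - 2*j + 1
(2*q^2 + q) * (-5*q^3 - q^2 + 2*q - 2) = -10*q^5 - 7*q^4 + 3*q^3 - 2*q^2 - 2*q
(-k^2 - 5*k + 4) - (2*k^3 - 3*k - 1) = -2*k^3 - k^2 - 2*k + 5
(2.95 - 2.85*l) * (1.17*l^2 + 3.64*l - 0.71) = -3.3345*l^3 - 6.9225*l^2 + 12.7615*l - 2.0945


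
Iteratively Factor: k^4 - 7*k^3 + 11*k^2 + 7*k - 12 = (k - 1)*(k^3 - 6*k^2 + 5*k + 12) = (k - 3)*(k - 1)*(k^2 - 3*k - 4) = (k - 3)*(k - 1)*(k + 1)*(k - 4)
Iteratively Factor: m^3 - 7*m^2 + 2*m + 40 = (m - 5)*(m^2 - 2*m - 8) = (m - 5)*(m - 4)*(m + 2)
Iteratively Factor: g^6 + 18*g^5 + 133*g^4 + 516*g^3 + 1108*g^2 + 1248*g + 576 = (g + 4)*(g^5 + 14*g^4 + 77*g^3 + 208*g^2 + 276*g + 144) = (g + 2)*(g + 4)*(g^4 + 12*g^3 + 53*g^2 + 102*g + 72) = (g + 2)^2*(g + 4)*(g^3 + 10*g^2 + 33*g + 36) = (g + 2)^2*(g + 4)^2*(g^2 + 6*g + 9) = (g + 2)^2*(g + 3)*(g + 4)^2*(g + 3)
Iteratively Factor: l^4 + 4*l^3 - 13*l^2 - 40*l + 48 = (l + 4)*(l^3 - 13*l + 12) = (l + 4)^2*(l^2 - 4*l + 3) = (l - 3)*(l + 4)^2*(l - 1)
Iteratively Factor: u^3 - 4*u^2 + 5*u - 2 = (u - 2)*(u^2 - 2*u + 1) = (u - 2)*(u - 1)*(u - 1)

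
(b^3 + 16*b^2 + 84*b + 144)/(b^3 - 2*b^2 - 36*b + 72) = (b^2 + 10*b + 24)/(b^2 - 8*b + 12)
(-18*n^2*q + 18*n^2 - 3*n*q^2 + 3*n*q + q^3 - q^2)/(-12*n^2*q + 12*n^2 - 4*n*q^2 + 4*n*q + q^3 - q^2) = (3*n + q)/(2*n + q)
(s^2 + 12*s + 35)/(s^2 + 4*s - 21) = (s + 5)/(s - 3)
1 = 1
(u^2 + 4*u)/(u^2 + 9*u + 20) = u/(u + 5)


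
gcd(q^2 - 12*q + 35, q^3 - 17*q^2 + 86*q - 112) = q - 7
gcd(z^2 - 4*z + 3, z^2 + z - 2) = z - 1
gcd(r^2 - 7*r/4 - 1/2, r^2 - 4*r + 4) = r - 2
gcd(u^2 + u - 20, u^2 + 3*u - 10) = u + 5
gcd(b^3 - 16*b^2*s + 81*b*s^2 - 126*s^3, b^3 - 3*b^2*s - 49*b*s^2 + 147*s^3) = b^2 - 10*b*s + 21*s^2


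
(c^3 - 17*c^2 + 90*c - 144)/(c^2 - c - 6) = (c^2 - 14*c + 48)/(c + 2)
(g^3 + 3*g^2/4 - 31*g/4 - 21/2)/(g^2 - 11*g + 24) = (4*g^2 + 15*g + 14)/(4*(g - 8))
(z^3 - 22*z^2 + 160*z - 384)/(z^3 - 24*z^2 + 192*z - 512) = (z - 6)/(z - 8)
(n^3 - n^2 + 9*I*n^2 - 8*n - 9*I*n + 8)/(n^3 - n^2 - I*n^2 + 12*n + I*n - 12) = (n^2 + 9*I*n - 8)/(n^2 - I*n + 12)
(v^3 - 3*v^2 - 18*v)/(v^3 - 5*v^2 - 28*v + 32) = v*(v^2 - 3*v - 18)/(v^3 - 5*v^2 - 28*v + 32)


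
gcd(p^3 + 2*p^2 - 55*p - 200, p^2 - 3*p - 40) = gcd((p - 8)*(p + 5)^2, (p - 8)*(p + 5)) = p^2 - 3*p - 40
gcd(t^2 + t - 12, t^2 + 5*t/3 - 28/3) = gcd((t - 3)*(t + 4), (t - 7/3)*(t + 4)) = t + 4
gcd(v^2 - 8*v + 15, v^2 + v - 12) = v - 3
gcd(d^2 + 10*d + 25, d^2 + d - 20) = d + 5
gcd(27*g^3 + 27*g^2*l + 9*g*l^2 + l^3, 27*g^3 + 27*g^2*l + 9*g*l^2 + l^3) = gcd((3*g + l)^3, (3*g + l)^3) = 27*g^3 + 27*g^2*l + 9*g*l^2 + l^3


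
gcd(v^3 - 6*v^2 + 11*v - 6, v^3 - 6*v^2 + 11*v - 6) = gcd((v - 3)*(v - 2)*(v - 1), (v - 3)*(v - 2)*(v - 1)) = v^3 - 6*v^2 + 11*v - 6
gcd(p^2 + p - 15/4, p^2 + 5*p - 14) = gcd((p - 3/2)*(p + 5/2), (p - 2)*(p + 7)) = 1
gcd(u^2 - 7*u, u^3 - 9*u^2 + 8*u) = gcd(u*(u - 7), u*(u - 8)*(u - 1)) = u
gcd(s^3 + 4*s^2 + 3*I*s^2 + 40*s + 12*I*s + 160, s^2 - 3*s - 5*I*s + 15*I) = s - 5*I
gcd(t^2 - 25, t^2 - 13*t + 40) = t - 5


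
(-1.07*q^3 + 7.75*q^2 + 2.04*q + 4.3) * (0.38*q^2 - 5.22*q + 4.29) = -0.4066*q^5 + 8.5304*q^4 - 44.2701*q^3 + 24.2327*q^2 - 13.6944*q + 18.447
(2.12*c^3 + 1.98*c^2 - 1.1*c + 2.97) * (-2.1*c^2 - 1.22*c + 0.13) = -4.452*c^5 - 6.7444*c^4 + 0.17*c^3 - 4.6376*c^2 - 3.7664*c + 0.3861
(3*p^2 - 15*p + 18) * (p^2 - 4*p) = 3*p^4 - 27*p^3 + 78*p^2 - 72*p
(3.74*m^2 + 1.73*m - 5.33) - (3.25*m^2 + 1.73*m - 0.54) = 0.49*m^2 - 4.79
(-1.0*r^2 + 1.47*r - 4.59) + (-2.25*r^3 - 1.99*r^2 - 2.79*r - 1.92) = -2.25*r^3 - 2.99*r^2 - 1.32*r - 6.51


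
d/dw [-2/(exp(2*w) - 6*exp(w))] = 4*(exp(w) - 3)*exp(-w)/(exp(w) - 6)^2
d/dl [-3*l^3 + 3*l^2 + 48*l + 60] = -9*l^2 + 6*l + 48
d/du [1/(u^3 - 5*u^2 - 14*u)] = (-3*u^2 + 10*u + 14)/(u^2*(-u^2 + 5*u + 14)^2)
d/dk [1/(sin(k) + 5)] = -cos(k)/(sin(k) + 5)^2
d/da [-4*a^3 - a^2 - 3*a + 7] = -12*a^2 - 2*a - 3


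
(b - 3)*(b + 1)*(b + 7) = b^3 + 5*b^2 - 17*b - 21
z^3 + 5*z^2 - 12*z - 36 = (z - 3)*(z + 2)*(z + 6)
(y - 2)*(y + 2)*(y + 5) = y^3 + 5*y^2 - 4*y - 20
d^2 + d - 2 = (d - 1)*(d + 2)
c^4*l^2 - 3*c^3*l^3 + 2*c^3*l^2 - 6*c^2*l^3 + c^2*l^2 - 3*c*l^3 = c*(c - 3*l)*(c*l + l)^2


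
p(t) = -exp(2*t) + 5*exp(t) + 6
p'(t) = -2*exp(2*t) + 5*exp(t)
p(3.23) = -506.66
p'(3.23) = -1151.72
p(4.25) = -4558.24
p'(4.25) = -9479.01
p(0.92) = 12.25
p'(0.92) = -0.05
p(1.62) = 5.73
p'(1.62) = -25.80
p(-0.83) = 7.99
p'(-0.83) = 1.80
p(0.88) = 12.24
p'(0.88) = 0.43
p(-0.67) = 8.30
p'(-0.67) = 2.03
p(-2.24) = 6.52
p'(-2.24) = 0.51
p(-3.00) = 6.25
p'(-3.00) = 0.24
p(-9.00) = 6.00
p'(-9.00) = 0.00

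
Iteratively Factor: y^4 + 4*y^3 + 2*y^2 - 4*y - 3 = (y + 3)*(y^3 + y^2 - y - 1) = (y + 1)*(y + 3)*(y^2 - 1) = (y - 1)*(y + 1)*(y + 3)*(y + 1)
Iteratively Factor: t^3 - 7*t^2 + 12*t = (t)*(t^2 - 7*t + 12) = t*(t - 3)*(t - 4)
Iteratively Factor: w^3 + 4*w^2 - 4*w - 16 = (w + 2)*(w^2 + 2*w - 8) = (w - 2)*(w + 2)*(w + 4)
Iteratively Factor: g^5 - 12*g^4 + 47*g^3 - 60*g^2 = (g - 3)*(g^4 - 9*g^3 + 20*g^2) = g*(g - 3)*(g^3 - 9*g^2 + 20*g) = g*(g - 4)*(g - 3)*(g^2 - 5*g) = g^2*(g - 4)*(g - 3)*(g - 5)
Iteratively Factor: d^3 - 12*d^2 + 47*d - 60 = (d - 5)*(d^2 - 7*d + 12) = (d - 5)*(d - 3)*(d - 4)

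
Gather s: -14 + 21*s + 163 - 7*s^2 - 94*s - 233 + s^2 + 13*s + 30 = -6*s^2 - 60*s - 54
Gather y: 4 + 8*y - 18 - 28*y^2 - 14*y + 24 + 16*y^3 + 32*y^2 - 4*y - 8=16*y^3 + 4*y^2 - 10*y + 2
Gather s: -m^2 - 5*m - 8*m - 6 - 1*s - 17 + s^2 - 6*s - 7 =-m^2 - 13*m + s^2 - 7*s - 30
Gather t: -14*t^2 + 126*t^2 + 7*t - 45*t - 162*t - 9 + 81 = 112*t^2 - 200*t + 72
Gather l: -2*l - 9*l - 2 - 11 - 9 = -11*l - 22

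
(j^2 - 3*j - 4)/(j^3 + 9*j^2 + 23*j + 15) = (j - 4)/(j^2 + 8*j + 15)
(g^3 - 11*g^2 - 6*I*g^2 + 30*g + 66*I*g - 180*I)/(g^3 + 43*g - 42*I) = (g^2 - 11*g + 30)/(g^2 + 6*I*g + 7)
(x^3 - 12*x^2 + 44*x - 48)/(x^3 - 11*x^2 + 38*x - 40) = (x - 6)/(x - 5)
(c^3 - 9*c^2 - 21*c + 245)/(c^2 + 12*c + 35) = (c^2 - 14*c + 49)/(c + 7)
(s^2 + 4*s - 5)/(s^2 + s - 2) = (s + 5)/(s + 2)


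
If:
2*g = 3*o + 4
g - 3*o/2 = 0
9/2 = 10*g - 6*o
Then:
No Solution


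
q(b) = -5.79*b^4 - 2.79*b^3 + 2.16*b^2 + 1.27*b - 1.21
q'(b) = -23.16*b^3 - 8.37*b^2 + 4.32*b + 1.27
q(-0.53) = -1.32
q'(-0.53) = 0.08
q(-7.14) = -13932.36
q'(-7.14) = 7973.83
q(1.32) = -19.77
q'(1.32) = -60.88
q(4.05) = -1703.73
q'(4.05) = -1657.04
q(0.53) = -0.80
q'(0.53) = -2.24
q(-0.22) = -1.37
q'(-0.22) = 0.16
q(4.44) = -2447.34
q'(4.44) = -2171.71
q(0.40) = -0.68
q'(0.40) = 0.18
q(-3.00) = -379.24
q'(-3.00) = 538.30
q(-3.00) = -379.24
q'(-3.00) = 538.30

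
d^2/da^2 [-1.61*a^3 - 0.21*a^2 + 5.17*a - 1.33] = -9.66*a - 0.42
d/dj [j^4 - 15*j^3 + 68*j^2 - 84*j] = 4*j^3 - 45*j^2 + 136*j - 84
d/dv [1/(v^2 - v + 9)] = (1 - 2*v)/(v^2 - v + 9)^2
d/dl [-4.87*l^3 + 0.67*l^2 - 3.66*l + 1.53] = -14.61*l^2 + 1.34*l - 3.66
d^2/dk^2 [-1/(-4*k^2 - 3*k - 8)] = 2*(-16*k^2 - 12*k + (8*k + 3)^2 - 32)/(4*k^2 + 3*k + 8)^3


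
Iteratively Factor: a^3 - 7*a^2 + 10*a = (a)*(a^2 - 7*a + 10) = a*(a - 5)*(a - 2)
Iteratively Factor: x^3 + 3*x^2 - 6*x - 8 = (x + 1)*(x^2 + 2*x - 8) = (x - 2)*(x + 1)*(x + 4)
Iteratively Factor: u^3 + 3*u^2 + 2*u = (u)*(u^2 + 3*u + 2) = u*(u + 1)*(u + 2)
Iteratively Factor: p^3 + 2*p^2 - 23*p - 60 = (p + 3)*(p^2 - p - 20) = (p - 5)*(p + 3)*(p + 4)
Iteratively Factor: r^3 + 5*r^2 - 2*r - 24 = (r + 4)*(r^2 + r - 6) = (r + 3)*(r + 4)*(r - 2)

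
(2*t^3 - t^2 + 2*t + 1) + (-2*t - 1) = 2*t^3 - t^2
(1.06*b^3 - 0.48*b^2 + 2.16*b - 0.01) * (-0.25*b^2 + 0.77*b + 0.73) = -0.265*b^5 + 0.9362*b^4 - 0.1358*b^3 + 1.3153*b^2 + 1.5691*b - 0.0073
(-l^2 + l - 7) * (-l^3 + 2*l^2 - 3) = l^5 - 3*l^4 + 9*l^3 - 11*l^2 - 3*l + 21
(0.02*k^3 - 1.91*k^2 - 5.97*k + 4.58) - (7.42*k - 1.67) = 0.02*k^3 - 1.91*k^2 - 13.39*k + 6.25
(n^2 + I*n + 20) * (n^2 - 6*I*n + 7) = n^4 - 5*I*n^3 + 33*n^2 - 113*I*n + 140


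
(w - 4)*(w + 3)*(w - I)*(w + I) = w^4 - w^3 - 11*w^2 - w - 12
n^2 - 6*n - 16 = (n - 8)*(n + 2)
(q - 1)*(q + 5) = q^2 + 4*q - 5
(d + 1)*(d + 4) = d^2 + 5*d + 4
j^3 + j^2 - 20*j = j*(j - 4)*(j + 5)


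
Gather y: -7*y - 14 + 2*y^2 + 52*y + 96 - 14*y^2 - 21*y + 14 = -12*y^2 + 24*y + 96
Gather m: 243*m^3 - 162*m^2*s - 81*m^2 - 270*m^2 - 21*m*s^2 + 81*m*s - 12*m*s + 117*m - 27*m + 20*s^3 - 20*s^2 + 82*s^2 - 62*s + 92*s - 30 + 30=243*m^3 + m^2*(-162*s - 351) + m*(-21*s^2 + 69*s + 90) + 20*s^3 + 62*s^2 + 30*s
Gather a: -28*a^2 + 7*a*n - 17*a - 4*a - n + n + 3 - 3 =-28*a^2 + a*(7*n - 21)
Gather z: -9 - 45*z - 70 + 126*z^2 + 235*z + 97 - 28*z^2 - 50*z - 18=98*z^2 + 140*z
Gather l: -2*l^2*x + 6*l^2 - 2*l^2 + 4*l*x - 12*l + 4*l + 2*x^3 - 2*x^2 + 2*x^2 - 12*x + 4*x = l^2*(4 - 2*x) + l*(4*x - 8) + 2*x^3 - 8*x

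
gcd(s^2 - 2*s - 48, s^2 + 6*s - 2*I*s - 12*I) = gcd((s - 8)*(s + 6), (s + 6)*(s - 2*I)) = s + 6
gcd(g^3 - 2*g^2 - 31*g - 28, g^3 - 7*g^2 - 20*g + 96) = g + 4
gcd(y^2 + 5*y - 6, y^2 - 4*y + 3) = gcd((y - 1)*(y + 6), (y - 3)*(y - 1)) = y - 1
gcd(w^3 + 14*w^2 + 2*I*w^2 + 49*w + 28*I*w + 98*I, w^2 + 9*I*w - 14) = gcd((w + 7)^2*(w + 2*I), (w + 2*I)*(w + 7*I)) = w + 2*I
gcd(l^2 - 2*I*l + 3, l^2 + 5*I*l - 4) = l + I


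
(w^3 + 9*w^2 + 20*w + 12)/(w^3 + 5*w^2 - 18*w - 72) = (w^2 + 3*w + 2)/(w^2 - w - 12)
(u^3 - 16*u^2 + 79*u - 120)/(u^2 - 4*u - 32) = (u^2 - 8*u + 15)/(u + 4)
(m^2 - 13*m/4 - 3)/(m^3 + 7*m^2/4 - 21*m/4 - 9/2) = (m - 4)/(m^2 + m - 6)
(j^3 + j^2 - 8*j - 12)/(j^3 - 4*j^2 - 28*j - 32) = (j - 3)/(j - 8)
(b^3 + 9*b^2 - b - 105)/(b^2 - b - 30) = (b^2 + 4*b - 21)/(b - 6)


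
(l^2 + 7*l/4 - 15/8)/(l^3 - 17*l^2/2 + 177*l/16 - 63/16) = 2*(2*l + 5)/(4*l^2 - 31*l + 21)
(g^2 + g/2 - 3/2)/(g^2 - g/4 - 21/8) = 4*(g - 1)/(4*g - 7)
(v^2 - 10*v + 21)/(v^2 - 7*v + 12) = (v - 7)/(v - 4)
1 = 1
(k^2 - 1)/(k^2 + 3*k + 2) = (k - 1)/(k + 2)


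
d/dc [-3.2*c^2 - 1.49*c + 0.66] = -6.4*c - 1.49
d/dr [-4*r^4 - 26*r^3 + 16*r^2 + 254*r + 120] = -16*r^3 - 78*r^2 + 32*r + 254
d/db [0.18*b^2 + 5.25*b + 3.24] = 0.36*b + 5.25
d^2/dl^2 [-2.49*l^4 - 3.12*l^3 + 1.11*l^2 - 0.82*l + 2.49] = -29.88*l^2 - 18.72*l + 2.22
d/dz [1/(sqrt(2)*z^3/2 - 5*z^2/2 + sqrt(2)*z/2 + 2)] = 2*(-3*sqrt(2)*z^2 + 10*z - sqrt(2))/(sqrt(2)*z^3 - 5*z^2 + sqrt(2)*z + 4)^2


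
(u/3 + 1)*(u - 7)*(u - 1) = u^3/3 - 5*u^2/3 - 17*u/3 + 7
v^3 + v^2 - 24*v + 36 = (v - 3)*(v - 2)*(v + 6)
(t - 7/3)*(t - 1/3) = t^2 - 8*t/3 + 7/9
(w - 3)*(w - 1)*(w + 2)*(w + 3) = w^4 + w^3 - 11*w^2 - 9*w + 18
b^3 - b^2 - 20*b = b*(b - 5)*(b + 4)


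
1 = 1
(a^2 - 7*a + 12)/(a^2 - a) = (a^2 - 7*a + 12)/(a*(a - 1))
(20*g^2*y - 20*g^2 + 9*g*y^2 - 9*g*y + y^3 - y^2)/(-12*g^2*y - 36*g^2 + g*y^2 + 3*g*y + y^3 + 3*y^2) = (5*g*y - 5*g + y^2 - y)/(-3*g*y - 9*g + y^2 + 3*y)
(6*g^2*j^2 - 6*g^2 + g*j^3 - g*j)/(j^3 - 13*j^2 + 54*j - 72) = g*(6*g*j^2 - 6*g + j^3 - j)/(j^3 - 13*j^2 + 54*j - 72)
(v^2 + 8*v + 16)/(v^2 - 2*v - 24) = (v + 4)/(v - 6)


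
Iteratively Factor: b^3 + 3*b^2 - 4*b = (b - 1)*(b^2 + 4*b) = b*(b - 1)*(b + 4)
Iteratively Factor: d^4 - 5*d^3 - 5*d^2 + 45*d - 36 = (d - 4)*(d^3 - d^2 - 9*d + 9) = (d - 4)*(d - 3)*(d^2 + 2*d - 3) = (d - 4)*(d - 3)*(d - 1)*(d + 3)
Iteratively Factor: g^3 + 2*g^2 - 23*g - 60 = (g - 5)*(g^2 + 7*g + 12) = (g - 5)*(g + 3)*(g + 4)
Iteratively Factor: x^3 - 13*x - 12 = (x - 4)*(x^2 + 4*x + 3) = (x - 4)*(x + 1)*(x + 3)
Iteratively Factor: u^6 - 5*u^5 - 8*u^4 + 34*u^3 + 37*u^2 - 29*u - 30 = (u + 2)*(u^5 - 7*u^4 + 6*u^3 + 22*u^2 - 7*u - 15) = (u - 1)*(u + 2)*(u^4 - 6*u^3 + 22*u + 15) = (u - 3)*(u - 1)*(u + 2)*(u^3 - 3*u^2 - 9*u - 5) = (u - 3)*(u - 1)*(u + 1)*(u + 2)*(u^2 - 4*u - 5) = (u - 5)*(u - 3)*(u - 1)*(u + 1)*(u + 2)*(u + 1)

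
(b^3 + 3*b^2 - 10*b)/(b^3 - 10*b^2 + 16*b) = (b + 5)/(b - 8)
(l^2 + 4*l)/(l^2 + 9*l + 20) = l/(l + 5)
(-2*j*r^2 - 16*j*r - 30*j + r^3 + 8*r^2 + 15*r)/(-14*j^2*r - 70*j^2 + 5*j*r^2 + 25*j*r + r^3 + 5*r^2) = (r + 3)/(7*j + r)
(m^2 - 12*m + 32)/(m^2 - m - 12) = (m - 8)/(m + 3)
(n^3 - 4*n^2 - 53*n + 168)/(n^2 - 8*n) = n + 4 - 21/n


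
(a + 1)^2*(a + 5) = a^3 + 7*a^2 + 11*a + 5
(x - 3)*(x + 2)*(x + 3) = x^3 + 2*x^2 - 9*x - 18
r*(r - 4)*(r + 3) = r^3 - r^2 - 12*r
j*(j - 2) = j^2 - 2*j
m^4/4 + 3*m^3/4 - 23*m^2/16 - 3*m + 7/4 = (m/4 + 1/2)*(m - 2)*(m - 1/2)*(m + 7/2)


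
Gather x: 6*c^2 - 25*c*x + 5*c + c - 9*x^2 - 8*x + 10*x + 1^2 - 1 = 6*c^2 + 6*c - 9*x^2 + x*(2 - 25*c)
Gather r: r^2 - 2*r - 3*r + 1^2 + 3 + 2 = r^2 - 5*r + 6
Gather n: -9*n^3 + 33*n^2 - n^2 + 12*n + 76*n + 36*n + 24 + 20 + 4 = -9*n^3 + 32*n^2 + 124*n + 48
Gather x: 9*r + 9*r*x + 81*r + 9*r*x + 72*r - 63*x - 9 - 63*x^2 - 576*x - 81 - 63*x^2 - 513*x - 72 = 162*r - 126*x^2 + x*(18*r - 1152) - 162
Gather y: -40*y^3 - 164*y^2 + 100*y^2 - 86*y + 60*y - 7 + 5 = -40*y^3 - 64*y^2 - 26*y - 2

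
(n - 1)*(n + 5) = n^2 + 4*n - 5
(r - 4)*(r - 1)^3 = r^4 - 7*r^3 + 15*r^2 - 13*r + 4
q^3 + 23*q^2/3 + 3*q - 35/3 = (q - 1)*(q + 5/3)*(q + 7)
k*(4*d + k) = 4*d*k + k^2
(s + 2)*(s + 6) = s^2 + 8*s + 12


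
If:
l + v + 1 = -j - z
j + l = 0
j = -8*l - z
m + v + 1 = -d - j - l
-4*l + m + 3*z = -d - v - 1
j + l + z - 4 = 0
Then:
No Solution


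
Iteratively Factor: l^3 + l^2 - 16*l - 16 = (l + 4)*(l^2 - 3*l - 4) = (l - 4)*(l + 4)*(l + 1)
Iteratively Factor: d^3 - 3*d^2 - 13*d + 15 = (d - 1)*(d^2 - 2*d - 15) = (d - 1)*(d + 3)*(d - 5)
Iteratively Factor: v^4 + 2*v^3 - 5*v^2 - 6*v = (v)*(v^3 + 2*v^2 - 5*v - 6) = v*(v + 1)*(v^2 + v - 6) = v*(v + 1)*(v + 3)*(v - 2)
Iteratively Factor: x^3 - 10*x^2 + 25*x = (x)*(x^2 - 10*x + 25) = x*(x - 5)*(x - 5)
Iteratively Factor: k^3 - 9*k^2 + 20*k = (k)*(k^2 - 9*k + 20) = k*(k - 4)*(k - 5)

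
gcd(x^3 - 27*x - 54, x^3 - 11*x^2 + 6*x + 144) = x^2 - 3*x - 18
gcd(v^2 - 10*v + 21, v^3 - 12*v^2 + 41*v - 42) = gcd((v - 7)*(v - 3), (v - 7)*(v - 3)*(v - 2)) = v^2 - 10*v + 21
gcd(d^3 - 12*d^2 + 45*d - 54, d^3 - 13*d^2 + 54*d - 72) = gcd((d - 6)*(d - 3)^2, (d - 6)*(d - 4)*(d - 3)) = d^2 - 9*d + 18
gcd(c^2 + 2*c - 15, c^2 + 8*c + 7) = 1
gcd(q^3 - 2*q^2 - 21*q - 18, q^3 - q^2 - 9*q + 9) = q + 3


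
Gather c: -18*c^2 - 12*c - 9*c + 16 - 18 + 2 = -18*c^2 - 21*c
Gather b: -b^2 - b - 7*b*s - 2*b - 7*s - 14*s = -b^2 + b*(-7*s - 3) - 21*s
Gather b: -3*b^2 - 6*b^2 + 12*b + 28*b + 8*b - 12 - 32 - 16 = -9*b^2 + 48*b - 60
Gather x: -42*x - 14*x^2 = -14*x^2 - 42*x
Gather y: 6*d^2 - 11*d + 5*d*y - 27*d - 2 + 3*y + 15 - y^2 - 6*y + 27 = 6*d^2 - 38*d - y^2 + y*(5*d - 3) + 40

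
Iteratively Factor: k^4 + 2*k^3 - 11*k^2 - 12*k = (k - 3)*(k^3 + 5*k^2 + 4*k) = k*(k - 3)*(k^2 + 5*k + 4) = k*(k - 3)*(k + 4)*(k + 1)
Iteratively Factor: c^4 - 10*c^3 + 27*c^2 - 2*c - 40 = (c - 2)*(c^3 - 8*c^2 + 11*c + 20) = (c - 2)*(c + 1)*(c^2 - 9*c + 20) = (c - 4)*(c - 2)*(c + 1)*(c - 5)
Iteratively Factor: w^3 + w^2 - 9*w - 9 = (w + 3)*(w^2 - 2*w - 3) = (w - 3)*(w + 3)*(w + 1)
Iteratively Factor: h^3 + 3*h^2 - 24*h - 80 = (h + 4)*(h^2 - h - 20) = (h + 4)^2*(h - 5)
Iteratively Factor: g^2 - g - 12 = (g - 4)*(g + 3)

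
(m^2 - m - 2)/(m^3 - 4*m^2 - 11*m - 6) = (m - 2)/(m^2 - 5*m - 6)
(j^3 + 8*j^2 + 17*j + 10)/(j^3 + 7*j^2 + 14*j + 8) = (j + 5)/(j + 4)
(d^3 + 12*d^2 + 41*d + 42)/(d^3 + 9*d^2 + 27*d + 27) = (d^2 + 9*d + 14)/(d^2 + 6*d + 9)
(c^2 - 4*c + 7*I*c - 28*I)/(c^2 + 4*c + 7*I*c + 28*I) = (c - 4)/(c + 4)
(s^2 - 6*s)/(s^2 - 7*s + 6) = s/(s - 1)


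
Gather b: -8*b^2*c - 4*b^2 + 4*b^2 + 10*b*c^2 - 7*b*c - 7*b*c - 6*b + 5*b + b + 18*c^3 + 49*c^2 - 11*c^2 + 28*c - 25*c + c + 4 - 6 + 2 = -8*b^2*c + b*(10*c^2 - 14*c) + 18*c^3 + 38*c^2 + 4*c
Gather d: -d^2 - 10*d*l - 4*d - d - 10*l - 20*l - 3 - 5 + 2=-d^2 + d*(-10*l - 5) - 30*l - 6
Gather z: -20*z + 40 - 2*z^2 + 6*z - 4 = -2*z^2 - 14*z + 36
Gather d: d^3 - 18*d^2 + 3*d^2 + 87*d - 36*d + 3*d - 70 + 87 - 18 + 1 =d^3 - 15*d^2 + 54*d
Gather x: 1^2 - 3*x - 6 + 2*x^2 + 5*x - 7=2*x^2 + 2*x - 12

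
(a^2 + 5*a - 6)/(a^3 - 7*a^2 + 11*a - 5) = (a + 6)/(a^2 - 6*a + 5)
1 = 1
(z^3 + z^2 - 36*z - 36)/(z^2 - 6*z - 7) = (z^2 - 36)/(z - 7)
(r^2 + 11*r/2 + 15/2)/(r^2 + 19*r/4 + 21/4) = 2*(2*r + 5)/(4*r + 7)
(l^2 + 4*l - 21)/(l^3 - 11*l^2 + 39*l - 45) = (l + 7)/(l^2 - 8*l + 15)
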